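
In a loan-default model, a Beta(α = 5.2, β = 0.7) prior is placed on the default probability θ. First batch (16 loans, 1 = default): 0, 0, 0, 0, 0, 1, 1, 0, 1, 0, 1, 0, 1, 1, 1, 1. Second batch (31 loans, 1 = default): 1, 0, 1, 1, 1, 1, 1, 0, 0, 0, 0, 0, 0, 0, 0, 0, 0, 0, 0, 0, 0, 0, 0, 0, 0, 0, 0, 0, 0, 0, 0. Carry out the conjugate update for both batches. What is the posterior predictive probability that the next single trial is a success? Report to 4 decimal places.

0.3629

The Beta prior is conjugate to a Binomial/Bernoulli likelihood; the update adds successes to α and failures to β.
After batch 1: Beta(5.2+8, 0.7+8) = Beta(13.2, 8.7).
After batch 2: Beta(13.2+6, 8.7+25) = Beta(19.2, 33.7).
For a single future Bernoulli trial, P(success | data) = α/(α+β) = 0.3629.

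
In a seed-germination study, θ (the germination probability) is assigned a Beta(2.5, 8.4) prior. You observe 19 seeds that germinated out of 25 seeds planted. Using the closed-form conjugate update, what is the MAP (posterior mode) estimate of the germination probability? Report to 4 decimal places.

0.6047

The Beta prior is conjugate to a Binomial/Bernoulli likelihood; the update adds successes to α and failures to β.
Posterior: Beta(α+k, β+n−k) = Beta(2.5+19, 8.4+6) = Beta(21.5, 14.4).
Mode of Beta(a,b) for a,b>1 is (a−1)/(a+b−2) = 20.5/33.9 = 0.6047.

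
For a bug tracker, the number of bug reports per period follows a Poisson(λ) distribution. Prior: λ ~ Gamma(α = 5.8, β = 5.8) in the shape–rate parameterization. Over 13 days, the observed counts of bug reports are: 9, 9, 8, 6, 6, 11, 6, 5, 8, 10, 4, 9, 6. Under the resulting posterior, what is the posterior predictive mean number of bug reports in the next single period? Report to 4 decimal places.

5.4681

With a Gamma(shape α, rate β) prior, the Poisson likelihood is conjugate: the posterior is Gamma(α + ΣXᵢ, β + n).
Sum of counts S = 97 over n = 13 days.
Posterior: Gamma(α+S, β+n) = Gamma(5.8+97, 5.8+13) = Gamma(102.8, 18.8).
The predictive distribution for one future period is NegBinom with mean α/β = 5.4681.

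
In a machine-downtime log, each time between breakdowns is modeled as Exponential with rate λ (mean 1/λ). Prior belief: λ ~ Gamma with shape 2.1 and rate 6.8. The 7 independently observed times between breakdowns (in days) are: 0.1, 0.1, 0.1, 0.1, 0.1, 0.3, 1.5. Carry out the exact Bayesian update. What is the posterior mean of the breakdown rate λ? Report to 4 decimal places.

With a Gamma(shape α, rate β) prior on the exponential rate λ, the posterior after n observations with total T = Σxᵢ is Gamma(α+n, β+T).
Sum of observations T = 2.3 days; n = 7.
Posterior: Gamma(2.1+7, 6.8+2.3) = Gamma(9.1, 9.1).
Posterior mean of λ = α/β = 9.1/9.1 = 1.0000.

1.0000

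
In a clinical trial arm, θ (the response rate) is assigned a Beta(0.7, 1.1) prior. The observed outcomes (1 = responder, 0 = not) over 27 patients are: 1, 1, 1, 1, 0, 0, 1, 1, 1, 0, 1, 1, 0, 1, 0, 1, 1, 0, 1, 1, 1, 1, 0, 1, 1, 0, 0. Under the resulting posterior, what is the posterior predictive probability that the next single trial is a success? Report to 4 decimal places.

The Beta prior is conjugate to a Binomial/Bernoulli likelihood; the update adds successes to α and failures to β.
Posterior: Beta(α+k, β+n−k) = Beta(0.7+18, 1.1+9) = Beta(18.7, 10.1).
For a single future Bernoulli trial, P(success | data) = α/(α+β) = 0.6493.

0.6493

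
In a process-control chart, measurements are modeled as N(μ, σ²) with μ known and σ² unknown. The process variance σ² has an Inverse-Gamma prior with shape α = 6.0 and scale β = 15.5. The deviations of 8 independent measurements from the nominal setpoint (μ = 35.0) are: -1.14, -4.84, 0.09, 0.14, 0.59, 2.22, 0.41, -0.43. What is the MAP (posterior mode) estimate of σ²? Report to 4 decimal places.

With known mean μ and an Inverse-Gamma(α, β) prior on σ², the Normal likelihood is conjugate: posterior is Inv-Gamma(α + n/2, β + Σ(xᵢ−μ)²/2).
Σ(xᵢ−μ)² = (-1.14)² + (-4.84)² + (0.09)² + (0.14)² + (0.59)² + (2.22)² + (0.41)² + (-0.43)² = 30.3824.
Posterior: Inv-Gamma(6.0 + 8/2, 15.5 + 30.3824/2) = Inv-Gamma(10.00, 30.69120).
Mode = β/(α+1) = 30.69120/11.00 = 2.7901.

2.7901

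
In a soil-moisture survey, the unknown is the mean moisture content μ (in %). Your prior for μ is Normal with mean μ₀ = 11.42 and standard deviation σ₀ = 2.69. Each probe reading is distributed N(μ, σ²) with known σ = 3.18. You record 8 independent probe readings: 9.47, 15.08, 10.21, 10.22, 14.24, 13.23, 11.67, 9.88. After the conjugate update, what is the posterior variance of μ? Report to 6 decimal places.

For Normal data with known variance σ², a Normal(μ₀, σ₀²) prior on μ is conjugate. Posterior precision = 1/σ₀² + n/σ²; posterior mean is the precision-weighted average of μ₀ and x̄.
σ₀² = 2.69² = 7.2361, σ² = 3.18² = 10.1124; σ² + n·σ₀² = 10.1124 + 8·7.2361 = 68.0012.
Posterior precision = 1/σ₀² + n/σ² = 1/7.2361 + 8/10.1124 = (σ² + n·σ₀²)/(σ₀²σ²) = 68.0012/(7.2361·10.1124); posterior variance σₙ² = σ₀²σ²/(σ² + n·σ₀²) = 7.2361·10.1124/68.0012 = 1.076074.

1.076074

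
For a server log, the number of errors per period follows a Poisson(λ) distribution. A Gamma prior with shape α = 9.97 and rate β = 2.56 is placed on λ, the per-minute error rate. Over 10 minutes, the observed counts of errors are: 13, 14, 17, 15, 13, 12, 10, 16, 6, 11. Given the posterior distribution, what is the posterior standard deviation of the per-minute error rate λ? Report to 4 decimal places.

0.9318

With a Gamma(shape α, rate β) prior, the Poisson likelihood is conjugate: the posterior is Gamma(α + ΣXᵢ, β + n).
Sum of counts S = 127 over n = 10 minutes.
Posterior: Gamma(α+S, β+n) = Gamma(9.97+127, 2.56+10) = Gamma(136.97, 12.56).
SD = √α/β = √136.97/12.56 = 0.9318.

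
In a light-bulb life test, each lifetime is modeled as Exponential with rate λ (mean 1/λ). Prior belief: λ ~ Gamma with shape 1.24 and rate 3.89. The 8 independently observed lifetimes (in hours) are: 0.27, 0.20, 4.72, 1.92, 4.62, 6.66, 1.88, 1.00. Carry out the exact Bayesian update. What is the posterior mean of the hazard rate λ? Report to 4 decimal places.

0.3672

With a Gamma(shape α, rate β) prior on the exponential rate λ, the posterior after n observations with total T = Σxᵢ is Gamma(α+n, β+T).
Sum of observations T = 21.27 hours; n = 8.
Posterior: Gamma(1.24+8, 3.89+21.27) = Gamma(9.24, 25.16).
Posterior mean of λ = α/β = 9.24/25.16 = 0.3672.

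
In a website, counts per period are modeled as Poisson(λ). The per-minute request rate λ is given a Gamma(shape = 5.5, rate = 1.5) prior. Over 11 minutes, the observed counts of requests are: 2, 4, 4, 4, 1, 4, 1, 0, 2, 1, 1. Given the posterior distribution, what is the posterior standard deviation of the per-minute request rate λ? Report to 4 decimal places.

With a Gamma(shape α, rate β) prior, the Poisson likelihood is conjugate: the posterior is Gamma(α + ΣXᵢ, β + n).
Sum of counts S = 24 over n = 11 minutes.
Posterior: Gamma(α+S, β+n) = Gamma(5.5+24, 1.5+11) = Gamma(29.5, 12.5).
SD = √α/β = √29.5/12.5 = 0.4345.

0.4345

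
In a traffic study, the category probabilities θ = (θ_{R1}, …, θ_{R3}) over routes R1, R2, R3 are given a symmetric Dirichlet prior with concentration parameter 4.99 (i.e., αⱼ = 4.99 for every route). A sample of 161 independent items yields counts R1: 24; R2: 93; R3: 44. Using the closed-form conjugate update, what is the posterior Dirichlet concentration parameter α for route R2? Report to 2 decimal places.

The Dirichlet prior is conjugate to the Multinomial likelihood: each posterior αⱼ = prior αⱼ + observed count nⱼ.
Posterior concentration: (28.99, 97.99, 48.99), total = 175.97.
α_{R2} = 4.99 + 93 = 97.99.

97.99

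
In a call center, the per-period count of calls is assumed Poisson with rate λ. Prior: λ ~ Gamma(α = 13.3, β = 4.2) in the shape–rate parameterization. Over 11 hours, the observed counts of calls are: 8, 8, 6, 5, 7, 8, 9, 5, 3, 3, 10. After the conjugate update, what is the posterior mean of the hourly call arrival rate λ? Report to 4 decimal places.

5.6118

With a Gamma(shape α, rate β) prior, the Poisson likelihood is conjugate: the posterior is Gamma(α + ΣXᵢ, β + n).
Sum of counts S = 72 over n = 11 hours.
Posterior: Gamma(α+S, β+n) = Gamma(13.3+72, 4.2+11) = Gamma(85.3, 15.2).
Posterior mean = α/β = 85.3/15.2 = 5.6118.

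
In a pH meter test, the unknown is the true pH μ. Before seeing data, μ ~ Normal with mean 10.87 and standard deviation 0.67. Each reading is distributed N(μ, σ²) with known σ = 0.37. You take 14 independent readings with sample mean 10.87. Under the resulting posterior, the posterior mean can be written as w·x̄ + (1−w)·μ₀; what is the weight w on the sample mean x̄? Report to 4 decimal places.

For Normal data with known variance σ², a Normal(μ₀, σ₀²) prior on μ is conjugate. Posterior precision = 1/σ₀² + n/σ²; posterior mean is the precision-weighted average of μ₀ and x̄.
σ₀² = 0.67² = 0.4489, σ² = 0.37² = 0.1369. Prior precision 1/σ₀² = 1/0.4489; data precision n/σ² = 14/0.1369.
w = (n/σ²)/(1/σ₀² + n/σ²) = n·σ₀²/(σ² + n·σ₀²) = 14·0.4489/(0.1369 + 14·0.4489) = 6.2846/6.4215 = 0.9787.

0.9787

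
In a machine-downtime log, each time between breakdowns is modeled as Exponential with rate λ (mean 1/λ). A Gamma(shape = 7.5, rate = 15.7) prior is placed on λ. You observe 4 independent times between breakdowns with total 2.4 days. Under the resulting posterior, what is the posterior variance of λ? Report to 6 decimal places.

With a Gamma(shape α, rate β) prior on the exponential rate λ, the posterior after n observations with total T = Σxᵢ is Gamma(α+n, β+T).
Posterior: Gamma(7.5+4, 15.7+2.4) = Gamma(11.5, 18.1).
Var = α/β² = 0.035103.

0.035103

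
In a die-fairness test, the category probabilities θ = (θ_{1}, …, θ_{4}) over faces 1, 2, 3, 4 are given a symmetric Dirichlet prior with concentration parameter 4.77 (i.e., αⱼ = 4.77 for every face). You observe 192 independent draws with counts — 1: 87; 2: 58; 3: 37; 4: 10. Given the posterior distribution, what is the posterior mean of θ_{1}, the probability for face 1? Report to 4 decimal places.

0.4348

The Dirichlet prior is conjugate to the Multinomial likelihood: each posterior αⱼ = prior αⱼ + observed count nⱼ.
Posterior concentration: (91.77, 62.77, 41.77, 14.77), total = 211.08.
E[θ_{1}|data] = α_{1}/Σα = 91.77/211.08 = 0.4348.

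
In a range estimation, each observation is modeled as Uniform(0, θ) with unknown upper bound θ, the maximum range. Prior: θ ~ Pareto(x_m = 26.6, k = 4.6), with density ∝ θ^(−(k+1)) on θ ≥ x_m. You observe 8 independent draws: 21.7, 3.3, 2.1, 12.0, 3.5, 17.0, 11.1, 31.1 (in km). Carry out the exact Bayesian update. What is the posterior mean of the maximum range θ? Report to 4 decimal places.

A Pareto(scale x_m, shape k) prior on the upper bound θ of Uniform(0, θ) is conjugate: posterior is Pareto(max(x_m, max xᵢ), k + n).
Sample maximum = 31.1; prior scale x_m = 26.6 → posterior scale = max = 31.1.
Posterior shape = 4.6 + 8 = 12.6.
E[θ|data] = k·x_m/(k−1) = 12.6·31.1/11.6 = 33.7810.

33.7810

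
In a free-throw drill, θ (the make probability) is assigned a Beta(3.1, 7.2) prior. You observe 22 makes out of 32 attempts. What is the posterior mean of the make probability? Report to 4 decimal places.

The Beta prior is conjugate to a Binomial/Bernoulli likelihood; the update adds successes to α and failures to β.
Posterior: Beta(α+k, β+n−k) = Beta(3.1+22, 7.2+10) = Beta(25.1, 17.2).
Posterior mean = α/(α+β) = 25.1/42.3 = 0.5934.

0.5934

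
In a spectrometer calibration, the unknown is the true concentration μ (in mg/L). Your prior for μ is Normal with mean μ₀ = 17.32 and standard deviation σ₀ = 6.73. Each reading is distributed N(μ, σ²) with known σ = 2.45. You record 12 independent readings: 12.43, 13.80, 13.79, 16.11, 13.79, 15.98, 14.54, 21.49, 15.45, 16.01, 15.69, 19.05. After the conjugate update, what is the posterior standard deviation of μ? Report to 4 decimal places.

0.7034

For Normal data with known variance σ², a Normal(μ₀, σ₀²) prior on μ is conjugate. Posterior precision = 1/σ₀² + n/σ²; posterior mean is the precision-weighted average of μ₀ and x̄.
σ₀² = 6.73² = 45.2929, σ² = 2.45² = 6.0025; σ² + n·σ₀² = 6.0025 + 12·45.2929 = 549.5173.
Posterior precision = 1/σ₀² + n/σ² = 1/45.2929 + 12/6.0025 = (σ² + n·σ₀²)/(σ₀²σ²) = 549.5173/(45.2929·6.0025); posterior variance σₙ² = σ₀²σ²/(σ² + n·σ₀²) = 45.2929·6.0025/549.5173 = 0.494744.
Posterior SD = √σₙ² = √(45.2929·6.0025/549.5173) = 0.7034.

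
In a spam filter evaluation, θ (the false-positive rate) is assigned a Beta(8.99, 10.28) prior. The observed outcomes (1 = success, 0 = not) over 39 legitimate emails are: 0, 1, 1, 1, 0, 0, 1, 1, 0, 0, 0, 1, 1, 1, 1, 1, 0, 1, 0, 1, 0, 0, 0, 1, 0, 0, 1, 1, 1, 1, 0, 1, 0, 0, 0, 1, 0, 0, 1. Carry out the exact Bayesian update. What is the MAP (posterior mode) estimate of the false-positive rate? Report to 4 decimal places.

The Beta prior is conjugate to a Binomial/Bernoulli likelihood; the update adds successes to α and failures to β.
Posterior: Beta(α+k, β+n−k) = Beta(8.99+20, 10.28+19) = Beta(28.99, 29.28).
Mode of Beta(a,b) for a,b>1 is (a−1)/(a+b−2) = 27.99/56.27 = 0.4974.

0.4974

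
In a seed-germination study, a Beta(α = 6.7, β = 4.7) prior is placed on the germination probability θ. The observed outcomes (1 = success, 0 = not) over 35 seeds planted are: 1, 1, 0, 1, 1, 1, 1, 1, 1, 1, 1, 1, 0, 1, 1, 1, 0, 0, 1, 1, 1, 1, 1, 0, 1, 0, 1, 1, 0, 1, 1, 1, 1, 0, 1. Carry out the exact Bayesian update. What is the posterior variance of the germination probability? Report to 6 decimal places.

The Beta prior is conjugate to a Binomial/Bernoulli likelihood; the update adds successes to α and failures to β.
Posterior: Beta(α+k, β+n−k) = Beta(6.7+27, 4.7+8) = Beta(33.7, 12.7).
Var = αβ/((α+β)²(α+β+1)) = 33.7·12.7/(46.4²·47.4) = 0.004194.

0.004194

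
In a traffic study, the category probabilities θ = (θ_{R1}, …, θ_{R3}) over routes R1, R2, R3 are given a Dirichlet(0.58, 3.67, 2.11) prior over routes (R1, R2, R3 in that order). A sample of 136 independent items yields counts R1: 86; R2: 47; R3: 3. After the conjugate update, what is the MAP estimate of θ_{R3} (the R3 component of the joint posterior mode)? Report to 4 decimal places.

The Dirichlet prior is conjugate to the Multinomial likelihood: each posterior αⱼ = prior αⱼ + observed count nⱼ.
Posterior concentration: (86.58, 50.67, 5.11), total = 142.36.
Joint mode component: (α_{R3}−1)/(Σα−K) = 4.11/139.36 = 0.0295.

0.0295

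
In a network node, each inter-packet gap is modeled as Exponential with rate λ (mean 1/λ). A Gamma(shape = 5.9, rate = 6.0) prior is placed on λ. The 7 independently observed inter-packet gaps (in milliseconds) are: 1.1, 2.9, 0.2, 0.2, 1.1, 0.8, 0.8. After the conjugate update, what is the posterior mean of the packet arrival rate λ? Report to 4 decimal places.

0.9847

With a Gamma(shape α, rate β) prior on the exponential rate λ, the posterior after n observations with total T = Σxᵢ is Gamma(α+n, β+T).
Sum of observations T = 7.1 milliseconds; n = 7.
Posterior: Gamma(5.9+7, 6.0+7.1) = Gamma(12.9, 13.1).
Posterior mean of λ = α/β = 12.9/13.1 = 0.9847.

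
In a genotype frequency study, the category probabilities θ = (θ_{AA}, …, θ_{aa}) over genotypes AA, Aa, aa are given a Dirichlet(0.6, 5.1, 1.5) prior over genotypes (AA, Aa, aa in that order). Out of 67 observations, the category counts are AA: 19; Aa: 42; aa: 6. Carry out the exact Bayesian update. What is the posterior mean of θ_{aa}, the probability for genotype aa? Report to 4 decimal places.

The Dirichlet prior is conjugate to the Multinomial likelihood: each posterior αⱼ = prior αⱼ + observed count nⱼ.
Posterior concentration: (19.6, 47.1, 7.5), total = 74.2.
E[θ_{aa}|data] = α_{aa}/Σα = 7.5/74.2 = 0.1011.

0.1011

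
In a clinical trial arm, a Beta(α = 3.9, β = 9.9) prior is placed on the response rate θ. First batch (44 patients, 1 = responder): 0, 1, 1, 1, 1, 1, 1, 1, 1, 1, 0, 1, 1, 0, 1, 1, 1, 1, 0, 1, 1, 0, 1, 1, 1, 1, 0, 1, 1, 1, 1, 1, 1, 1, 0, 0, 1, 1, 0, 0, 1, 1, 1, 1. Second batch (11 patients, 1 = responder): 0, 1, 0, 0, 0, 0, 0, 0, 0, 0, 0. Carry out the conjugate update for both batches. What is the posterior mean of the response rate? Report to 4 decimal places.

0.5654

The Beta prior is conjugate to a Binomial/Bernoulli likelihood; the update adds successes to α and failures to β.
After batch 1: Beta(3.9+34, 9.9+10) = Beta(37.9, 19.9).
After batch 2: Beta(37.9+1, 19.9+10) = Beta(38.9, 29.9).
Posterior mean = α/(α+β) = 38.9/68.8 = 0.5654.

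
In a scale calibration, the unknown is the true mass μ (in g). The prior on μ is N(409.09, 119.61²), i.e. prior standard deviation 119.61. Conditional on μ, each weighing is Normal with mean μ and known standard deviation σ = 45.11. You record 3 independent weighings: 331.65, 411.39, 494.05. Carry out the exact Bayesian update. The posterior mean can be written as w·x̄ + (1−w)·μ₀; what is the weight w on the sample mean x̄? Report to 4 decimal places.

0.9547

For Normal data with known variance σ², a Normal(μ₀, σ₀²) prior on μ is conjugate. Posterior precision = 1/σ₀² + n/σ²; posterior mean is the precision-weighted average of μ₀ and x̄.
σ₀² = 119.61² = 14306.5521, σ² = 45.11² = 2034.9121. Prior precision 1/σ₀² = 1/14306.5521; data precision n/σ² = 3/2034.9121.
w = (n/σ²)/(1/σ₀² + n/σ²) = n·σ₀²/(σ² + n·σ₀²) = 3·14306.5521/(2034.9121 + 3·14306.5521) = 42919.6563/44954.5684 = 0.9547.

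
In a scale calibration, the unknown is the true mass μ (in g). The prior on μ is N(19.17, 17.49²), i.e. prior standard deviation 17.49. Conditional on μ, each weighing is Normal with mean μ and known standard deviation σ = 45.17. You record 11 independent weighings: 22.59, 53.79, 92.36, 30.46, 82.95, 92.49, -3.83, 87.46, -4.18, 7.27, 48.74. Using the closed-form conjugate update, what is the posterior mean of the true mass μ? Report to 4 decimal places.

36.1044

For Normal data with known variance σ², a Normal(μ₀, σ₀²) prior on μ is conjugate. Posterior precision = 1/σ₀² + n/σ²; posterior mean is the precision-weighted average of μ₀ and x̄.
Σxᵢ = 22.59 + 53.79 + 92.36 + 30.46 + 82.95 + 92.49 + (-3.83) + 87.46 + (-4.18) + 7.27 + 48.74 = 510.1, so n·x̄ = 510.1.
σ₀² = 17.49² = 305.9001, σ² = 45.17² = 2040.3289; σ² + n·σ₀² = 2040.3289 + 11·305.9001 = 5405.23.
Posterior mean = (μ₀/σ₀² + n·x̄/σ²)/(1/σ₀² + n/σ²) = (σ²·μ₀ + σ₀²·n·x̄)/(σ² + n·σ₀²) = (2040.3289·19.17 + 305.9001·510.1)/5405.23 = 195152.746023/5405.23 = 36.1044.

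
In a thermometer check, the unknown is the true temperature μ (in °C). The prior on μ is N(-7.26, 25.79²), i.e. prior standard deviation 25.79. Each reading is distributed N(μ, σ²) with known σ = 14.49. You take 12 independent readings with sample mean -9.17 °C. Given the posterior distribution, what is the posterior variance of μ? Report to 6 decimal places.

17.048207

For Normal data with known variance σ², a Normal(μ₀, σ₀²) prior on μ is conjugate. Posterior precision = 1/σ₀² + n/σ²; posterior mean is the precision-weighted average of μ₀ and x̄.
σ₀² = 25.79² = 665.1241, σ² = 14.49² = 209.9601; σ² + n·σ₀² = 209.9601 + 12·665.1241 = 8191.4493.
Posterior precision = 1/σ₀² + n/σ² = 1/665.1241 + 12/209.9601 = (σ² + n·σ₀²)/(σ₀²σ²) = 8191.4493/(665.1241·209.9601); posterior variance σₙ² = σ₀²σ²/(σ² + n·σ₀²) = 665.1241·209.9601/8191.4493 = 17.048207.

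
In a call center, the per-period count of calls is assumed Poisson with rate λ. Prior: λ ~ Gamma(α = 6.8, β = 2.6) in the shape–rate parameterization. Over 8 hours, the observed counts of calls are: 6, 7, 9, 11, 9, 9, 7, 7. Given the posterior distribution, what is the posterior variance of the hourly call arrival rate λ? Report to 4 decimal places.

With a Gamma(shape α, rate β) prior, the Poisson likelihood is conjugate: the posterior is Gamma(α + ΣXᵢ, β + n).
Sum of counts S = 65 over n = 8 hours.
Posterior: Gamma(α+S, β+n) = Gamma(6.8+65, 2.6+8) = Gamma(71.8, 10.6).
Var = α/β² = 71.8/10.6² = 0.6390.

0.6390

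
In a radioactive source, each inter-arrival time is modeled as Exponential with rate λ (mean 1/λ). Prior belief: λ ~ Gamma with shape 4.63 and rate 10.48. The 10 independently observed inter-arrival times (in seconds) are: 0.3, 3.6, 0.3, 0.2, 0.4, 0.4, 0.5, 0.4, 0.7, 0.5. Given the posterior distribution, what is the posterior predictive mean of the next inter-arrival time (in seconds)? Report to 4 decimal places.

With a Gamma(shape α, rate β) prior on the exponential rate λ, the posterior after n observations with total T = Σxᵢ is Gamma(α+n, β+T).
Sum of observations T = 7.3 seconds; n = 10.
Posterior: Gamma(4.63+10, 10.48+7.3) = Gamma(14.63, 17.78).
The predictive distribution for the next observation is Lomax; its mean is β/(α−1) = 17.78/13.63 = 1.3045.

1.3045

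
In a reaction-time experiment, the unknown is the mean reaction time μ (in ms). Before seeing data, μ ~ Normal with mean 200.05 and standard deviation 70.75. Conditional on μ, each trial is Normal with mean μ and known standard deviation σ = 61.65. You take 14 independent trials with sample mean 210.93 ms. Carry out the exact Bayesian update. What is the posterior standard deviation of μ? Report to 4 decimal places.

16.0472

For Normal data with known variance σ², a Normal(μ₀, σ₀²) prior on μ is conjugate. Posterior precision = 1/σ₀² + n/σ²; posterior mean is the precision-weighted average of μ₀ and x̄.
σ₀² = 70.75² = 5005.5625, σ² = 61.65² = 3800.7225; σ² + n·σ₀² = 3800.7225 + 14·5005.5625 = 73878.5975.
Posterior precision = 1/σ₀² + n/σ² = 1/5005.5625 + 14/3800.7225 = (σ² + n·σ₀²)/(σ₀²σ²) = 73878.5975/(5005.5625·3800.7225); posterior variance σₙ² = σ₀²σ²/(σ² + n·σ₀²) = 5005.5625·3800.7225/73878.5975 = 257.513741.
Posterior SD = √σₙ² = √(5005.5625·3800.7225/73878.5975) = 16.0472.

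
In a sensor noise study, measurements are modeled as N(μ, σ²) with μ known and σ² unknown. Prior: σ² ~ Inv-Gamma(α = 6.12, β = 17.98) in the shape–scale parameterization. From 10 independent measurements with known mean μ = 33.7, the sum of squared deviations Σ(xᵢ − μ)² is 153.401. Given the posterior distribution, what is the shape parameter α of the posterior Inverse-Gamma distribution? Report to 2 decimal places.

With known mean μ and an Inverse-Gamma(α, β) prior on σ², the Normal likelihood is conjugate: posterior is Inv-Gamma(α + n/2, β + Σ(xᵢ−μ)²/2).
Posterior: Inv-Gamma(6.12 + 10/2, 17.98 + 153.401/2) = Inv-Gamma(11.12, 94.6805).
Posterior α = 11.12.

11.12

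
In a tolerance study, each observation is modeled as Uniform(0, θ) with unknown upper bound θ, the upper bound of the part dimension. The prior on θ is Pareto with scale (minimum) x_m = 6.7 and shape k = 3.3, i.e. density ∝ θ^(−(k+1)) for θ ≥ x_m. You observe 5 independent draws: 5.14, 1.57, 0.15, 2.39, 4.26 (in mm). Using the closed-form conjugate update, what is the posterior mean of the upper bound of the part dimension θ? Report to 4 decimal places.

7.6178

A Pareto(scale x_m, shape k) prior on the upper bound θ of Uniform(0, θ) is conjugate: posterior is Pareto(max(x_m, max xᵢ), k + n).
Sample maximum = 5.14; prior scale x_m = 6.7 → posterior scale = max = 6.70.
Posterior shape = 3.3 + 5 = 8.3.
E[θ|data] = k·x_m/(k−1) = 8.3·6.70/7.3 = 7.6178.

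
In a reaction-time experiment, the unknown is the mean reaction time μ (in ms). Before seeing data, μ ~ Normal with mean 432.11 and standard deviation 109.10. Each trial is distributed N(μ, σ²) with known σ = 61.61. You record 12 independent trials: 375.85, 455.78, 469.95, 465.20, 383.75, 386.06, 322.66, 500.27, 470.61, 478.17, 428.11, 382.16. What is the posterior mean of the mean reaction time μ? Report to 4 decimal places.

For Normal data with known variance σ², a Normal(μ₀, σ₀²) prior on μ is conjugate. Posterior precision = 1/σ₀² + n/σ²; posterior mean is the precision-weighted average of μ₀ and x̄.
Σxᵢ = 375.85 + 455.78 + 469.95 + 465.20 + 383.75 + 386.06 + 322.66 + 500.27 + 470.61 + 478.17 + 428.11 + 382.16 = 5118.57, so n·x̄ = 5118.57.
σ₀² = 109.10² = 11902.81, σ² = 61.61² = 3795.7921; σ² + n·σ₀² = 3795.7921 + 12·11902.81 = 146629.5121.
Posterior mean = (μ₀/σ₀² + n·x̄/σ²)/(1/σ₀² + n/σ²) = (σ²·μ₀ + σ₀²·n·x̄)/(σ² + n·σ₀²) = (3795.7921·432.11 + 11902.81·5118.57)/146629.5121 = 62565565.906031/146629.5121 = 426.6915.

426.6915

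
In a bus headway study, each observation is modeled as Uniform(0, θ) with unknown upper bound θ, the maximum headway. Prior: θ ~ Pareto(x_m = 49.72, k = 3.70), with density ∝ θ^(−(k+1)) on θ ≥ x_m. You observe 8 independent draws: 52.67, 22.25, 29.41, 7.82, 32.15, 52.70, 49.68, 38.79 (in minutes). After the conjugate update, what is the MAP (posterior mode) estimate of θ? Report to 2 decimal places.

A Pareto(scale x_m, shape k) prior on the upper bound θ of Uniform(0, θ) is conjugate: posterior is Pareto(max(x_m, max xᵢ), k + n).
Sample maximum = 52.70; prior scale x_m = 49.72 → posterior scale = max = 52.70.
Posterior shape = 3.70 + 8 = 11.70.
The Pareto density is decreasing on [x_m, ∞), so the mode is x_m = 52.70.

52.70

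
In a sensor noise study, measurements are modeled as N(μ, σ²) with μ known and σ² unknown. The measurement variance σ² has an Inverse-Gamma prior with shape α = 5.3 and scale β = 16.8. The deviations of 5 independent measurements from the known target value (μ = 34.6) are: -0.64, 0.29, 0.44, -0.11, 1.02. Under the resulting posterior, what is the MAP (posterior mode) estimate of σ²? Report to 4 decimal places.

With known mean μ and an Inverse-Gamma(α, β) prior on σ², the Normal likelihood is conjugate: posterior is Inv-Gamma(α + n/2, β + Σ(xᵢ−μ)²/2).
Σ(xᵢ−μ)² = (-0.64)² + (0.29)² + (0.44)² + (-0.11)² + (1.02)² = 1.7398.
Posterior: Inv-Gamma(5.3 + 5/2, 16.8 + 1.7398/2) = Inv-Gamma(7.80, 17.66990).
Mode = β/(α+1) = 17.66990/8.80 = 2.0079.

2.0079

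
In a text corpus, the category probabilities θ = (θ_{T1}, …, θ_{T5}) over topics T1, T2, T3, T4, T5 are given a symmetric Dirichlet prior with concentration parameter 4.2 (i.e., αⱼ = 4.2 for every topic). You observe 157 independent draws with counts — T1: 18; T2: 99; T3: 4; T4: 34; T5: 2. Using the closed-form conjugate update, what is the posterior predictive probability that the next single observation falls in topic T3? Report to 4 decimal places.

The Dirichlet prior is conjugate to the Multinomial likelihood: each posterior αⱼ = prior αⱼ + observed count nⱼ.
Posterior concentration: (22.2, 103.2, 8.2, 38.2, 6.2), total = 178.0.
P(next = T3 | data) = α_{T3}/Σα = 0.0461.

0.0461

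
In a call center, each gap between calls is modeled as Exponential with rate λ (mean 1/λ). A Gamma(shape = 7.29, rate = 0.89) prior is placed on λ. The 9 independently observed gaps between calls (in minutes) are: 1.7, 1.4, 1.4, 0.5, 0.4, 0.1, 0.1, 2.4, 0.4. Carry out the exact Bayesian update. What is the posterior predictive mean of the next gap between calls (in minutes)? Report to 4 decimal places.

With a Gamma(shape α, rate β) prior on the exponential rate λ, the posterior after n observations with total T = Σxᵢ is Gamma(α+n, β+T).
Sum of observations T = 8.4 minutes; n = 9.
Posterior: Gamma(7.29+9, 0.89+8.4) = Gamma(16.29, 9.29).
The predictive distribution for the next observation is Lomax; its mean is β/(α−1) = 9.29/15.29 = 0.6076.

0.6076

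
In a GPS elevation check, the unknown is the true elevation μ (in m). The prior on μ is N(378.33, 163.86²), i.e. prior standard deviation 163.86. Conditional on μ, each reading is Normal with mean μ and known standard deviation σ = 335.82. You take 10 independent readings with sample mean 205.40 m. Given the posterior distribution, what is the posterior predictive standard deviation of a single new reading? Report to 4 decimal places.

For Normal data with known variance σ², a Normal(μ₀, σ₀²) prior on μ is conjugate. Posterior precision = 1/σ₀² + n/σ²; posterior mean is the precision-weighted average of μ₀ and x̄.
σ₀² = 163.86² = 26850.0996, σ² = 335.82² = 112775.0724; σ² + n·σ₀² = 112775.0724 + 10·26850.0996 = 381276.0684.
Posterior precision = 1/σ₀² + n/σ² = 1/26850.0996 + 10/112775.0724 = (σ² + n·σ₀²)/(σ₀²σ²) = 381276.0684/(26850.0996·112775.0724); posterior variance σₙ² = σ₀²σ²/(σ² + n·σ₀²) = 26850.0996·112775.0724/381276.0684 = 7941.809563.
Predictive variance for one new observation = σₙ² + σ² = 26850.0996·112775.0724/381276.0684 + 112775.0724 = σ²·(σ₀² + 381276.0684)/381276.0684 = 112775.0724·408126.168/381276.0684 = 120716.881963; SD = √(112775.0724·408126.168/381276.0684) = 347.4434.

347.4434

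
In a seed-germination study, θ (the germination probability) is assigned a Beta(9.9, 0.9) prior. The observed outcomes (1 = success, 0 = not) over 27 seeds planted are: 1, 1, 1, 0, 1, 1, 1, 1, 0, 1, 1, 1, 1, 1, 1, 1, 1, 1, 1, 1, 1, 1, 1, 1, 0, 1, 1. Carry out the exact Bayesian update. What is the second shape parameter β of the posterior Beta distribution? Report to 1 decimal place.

3.9

The Beta prior is conjugate to a Binomial/Bernoulli likelihood; the update adds successes to α and failures to β.
Posterior: Beta(α+k, β+n−k) = Beta(9.9+24, 0.9+3) = Beta(33.9, 3.9).
Posterior β = 3.9.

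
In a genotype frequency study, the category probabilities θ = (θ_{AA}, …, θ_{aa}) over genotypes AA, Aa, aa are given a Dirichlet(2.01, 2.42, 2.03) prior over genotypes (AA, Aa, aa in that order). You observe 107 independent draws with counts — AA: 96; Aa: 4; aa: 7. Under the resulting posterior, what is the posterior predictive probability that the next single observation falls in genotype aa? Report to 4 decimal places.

The Dirichlet prior is conjugate to the Multinomial likelihood: each posterior αⱼ = prior αⱼ + observed count nⱼ.
Posterior concentration: (98.01, 6.42, 9.03), total = 113.46.
P(next = aa | data) = α_{aa}/Σα = 0.0796.

0.0796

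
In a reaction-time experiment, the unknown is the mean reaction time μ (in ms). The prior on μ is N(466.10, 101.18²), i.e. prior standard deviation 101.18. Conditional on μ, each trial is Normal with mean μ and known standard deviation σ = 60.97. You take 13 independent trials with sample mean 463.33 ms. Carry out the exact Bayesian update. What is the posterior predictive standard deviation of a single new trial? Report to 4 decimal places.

For Normal data with known variance σ², a Normal(μ₀, σ₀²) prior on μ is conjugate. Posterior precision = 1/σ₀² + n/σ²; posterior mean is the precision-weighted average of μ₀ and x̄.
σ₀² = 101.18² = 10237.3924, σ² = 60.97² = 3717.3409; σ² + n·σ₀² = 3717.3409 + 13·10237.3924 = 136803.4421.
Posterior precision = 1/σ₀² + n/σ² = 1/10237.3924 + 13/3717.3409 = (σ² + n·σ₀²)/(σ₀²σ²) = 136803.4421/(10237.3924·3717.3409); posterior variance σₙ² = σ₀²σ²/(σ² + n·σ₀²) = 10237.3924·3717.3409/136803.4421 = 278.179239.
Predictive variance for one new observation = σₙ² + σ² = 10237.3924·3717.3409/136803.4421 + 3717.3409 = σ²·(σ₀² + 136803.4421)/136803.4421 = 3717.3409·147040.8345/136803.4421 = 3995.520139; SD = √(3717.3409·147040.8345/136803.4421) = 63.2101.

63.2101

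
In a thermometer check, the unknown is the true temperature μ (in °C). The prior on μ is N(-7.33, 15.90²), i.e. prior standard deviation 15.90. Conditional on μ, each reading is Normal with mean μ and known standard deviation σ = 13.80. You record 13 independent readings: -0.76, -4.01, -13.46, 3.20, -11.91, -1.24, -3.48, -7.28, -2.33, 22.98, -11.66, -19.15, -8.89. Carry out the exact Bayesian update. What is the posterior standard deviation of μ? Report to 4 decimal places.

For Normal data with known variance σ², a Normal(μ₀, σ₀²) prior on μ is conjugate. Posterior precision = 1/σ₀² + n/σ²; posterior mean is the precision-weighted average of μ₀ and x̄.
σ₀² = 15.90² = 252.81, σ² = 13.80² = 190.44; σ² + n·σ₀² = 190.44 + 13·252.81 = 3476.97.
Posterior precision = 1/σ₀² + n/σ² = 1/252.81 + 13/190.44 = (σ² + n·σ₀²)/(σ₀²σ²) = 3476.97/(252.81·190.44); posterior variance σₙ² = σ₀²σ²/(σ² + n·σ₀²) = 252.81·190.44/3476.97 = 13.846866.
Posterior SD = √σₙ² = √(252.81·190.44/3476.97) = 3.7211.

3.7211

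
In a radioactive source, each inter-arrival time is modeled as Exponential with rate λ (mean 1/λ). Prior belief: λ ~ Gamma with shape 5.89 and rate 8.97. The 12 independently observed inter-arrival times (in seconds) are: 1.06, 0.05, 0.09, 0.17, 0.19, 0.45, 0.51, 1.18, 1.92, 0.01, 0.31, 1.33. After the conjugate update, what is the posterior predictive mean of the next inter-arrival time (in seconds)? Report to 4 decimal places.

0.9615

With a Gamma(shape α, rate β) prior on the exponential rate λ, the posterior after n observations with total T = Σxᵢ is Gamma(α+n, β+T).
Sum of observations T = 7.27 seconds; n = 12.
Posterior: Gamma(5.89+12, 8.97+7.27) = Gamma(17.89, 16.24).
The predictive distribution for the next observation is Lomax; its mean is β/(α−1) = 16.24/16.89 = 0.9615.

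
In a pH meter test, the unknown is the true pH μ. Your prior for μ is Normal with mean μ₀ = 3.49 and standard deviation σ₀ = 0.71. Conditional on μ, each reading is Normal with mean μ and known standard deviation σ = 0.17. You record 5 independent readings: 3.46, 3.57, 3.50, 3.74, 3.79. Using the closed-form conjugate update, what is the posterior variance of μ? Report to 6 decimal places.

0.005714

For Normal data with known variance σ², a Normal(μ₀, σ₀²) prior on μ is conjugate. Posterior precision = 1/σ₀² + n/σ²; posterior mean is the precision-weighted average of μ₀ and x̄.
σ₀² = 0.71² = 0.5041, σ² = 0.17² = 0.0289; σ² + n·σ₀² = 0.0289 + 5·0.5041 = 2.5494.
Posterior precision = 1/σ₀² + n/σ² = 1/0.5041 + 5/0.0289 = (σ² + n·σ₀²)/(σ₀²σ²) = 2.5494/(0.5041·0.0289); posterior variance σₙ² = σ₀²σ²/(σ² + n·σ₀²) = 0.5041·0.0289/2.5494 = 0.005714.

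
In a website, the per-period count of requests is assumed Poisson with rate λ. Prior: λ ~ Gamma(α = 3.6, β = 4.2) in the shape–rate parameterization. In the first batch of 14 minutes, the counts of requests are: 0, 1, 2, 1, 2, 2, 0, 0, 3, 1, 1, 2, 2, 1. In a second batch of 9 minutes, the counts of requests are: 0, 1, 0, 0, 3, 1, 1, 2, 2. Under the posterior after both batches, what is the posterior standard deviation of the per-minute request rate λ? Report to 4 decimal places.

0.2067

With a Gamma(shape α, rate β) prior, the Poisson likelihood is conjugate: the posterior is Gamma(α + ΣXᵢ, β + n).
Batch 1: sum of counts S = 18 over n = 14 minutes.
After batch 1: Gamma(α+S, β+n) = Gamma(3.6+18, 4.2+14) = Gamma(21.6, 18.2).
Batch 2: sum of counts S = 10 over n = 9 minutes.
After batch 2: Gamma(α+S, β+n) = Gamma(21.6+10, 18.2+9) = Gamma(31.6, 27.2).
SD = √α/β = √31.6/27.2 = 0.2067.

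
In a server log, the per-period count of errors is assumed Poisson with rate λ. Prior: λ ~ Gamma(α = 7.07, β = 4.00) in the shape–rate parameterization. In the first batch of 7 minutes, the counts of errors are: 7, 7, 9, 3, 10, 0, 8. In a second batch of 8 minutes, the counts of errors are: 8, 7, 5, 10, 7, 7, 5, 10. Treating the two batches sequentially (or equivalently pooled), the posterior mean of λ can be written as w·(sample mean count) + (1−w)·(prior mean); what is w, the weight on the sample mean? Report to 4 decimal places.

0.7895

With a Gamma(shape α, rate β) prior, the Poisson likelihood is conjugate: the posterior is Gamma(α + ΣXᵢ, β + n).
Total number of minutes: n = 7 + 8 = 15.
Posterior mean = (α₀+S)/(β₀+n) = [n/(β₀+n)]·(S/n) + [β₀/(β₀+n)]·(α₀/β₀), so only n and β₀ enter the weight.
Weight on data w = n/(β₀+n) = 15/(4.00+15) = 15/19.00 = 0.7895.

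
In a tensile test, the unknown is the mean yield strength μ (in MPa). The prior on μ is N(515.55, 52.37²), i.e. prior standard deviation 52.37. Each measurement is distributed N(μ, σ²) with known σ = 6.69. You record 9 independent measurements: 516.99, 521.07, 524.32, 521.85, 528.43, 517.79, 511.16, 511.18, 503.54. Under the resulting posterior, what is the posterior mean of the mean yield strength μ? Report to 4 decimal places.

For Normal data with known variance σ², a Normal(μ₀, σ₀²) prior on μ is conjugate. Posterior precision = 1/σ₀² + n/σ²; posterior mean is the precision-weighted average of μ₀ and x̄.
Σxᵢ = 516.99 + 521.07 + 524.32 + 521.85 + 528.43 + 517.79 + 511.16 + 511.18 + 503.54 = 4656.33, so n·x̄ = 4656.33.
σ₀² = 52.37² = 2742.6169, σ² = 6.69² = 44.7561; σ² + n·σ₀² = 44.7561 + 9·2742.6169 = 24728.3082.
Posterior mean = (μ₀/σ₀² + n·x̄/σ²)/(1/σ₀² + n/σ²) = (σ²·μ₀ + σ₀²·n·x̄)/(σ² + n·σ₀²) = (44.7561·515.55 + 2742.6169·4656.33)/24728.3082 = 12793603.357332/24728.3082 = 517.3667.

517.3667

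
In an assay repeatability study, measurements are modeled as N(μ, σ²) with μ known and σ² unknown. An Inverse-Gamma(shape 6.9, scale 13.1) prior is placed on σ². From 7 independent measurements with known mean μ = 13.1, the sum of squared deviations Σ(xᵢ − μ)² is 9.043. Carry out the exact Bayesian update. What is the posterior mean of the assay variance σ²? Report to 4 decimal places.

With known mean μ and an Inverse-Gamma(α, β) prior on σ², the Normal likelihood is conjugate: posterior is Inv-Gamma(α + n/2, β + Σ(xᵢ−μ)²/2).
Posterior: Inv-Gamma(6.9 + 7/2, 13.1 + 9.043/2) = Inv-Gamma(10.40, 17.6215).
E[σ²|data] = β/(α−1) = 17.6215/9.40 = 1.8746.

1.8746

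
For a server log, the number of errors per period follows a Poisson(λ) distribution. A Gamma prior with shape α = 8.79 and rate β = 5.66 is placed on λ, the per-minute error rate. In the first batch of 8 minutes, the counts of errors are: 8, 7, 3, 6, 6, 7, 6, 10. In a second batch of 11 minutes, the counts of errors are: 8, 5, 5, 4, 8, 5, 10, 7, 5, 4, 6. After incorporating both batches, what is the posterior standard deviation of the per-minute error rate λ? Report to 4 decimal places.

With a Gamma(shape α, rate β) prior, the Poisson likelihood is conjugate: the posterior is Gamma(α + ΣXᵢ, β + n).
Batch 1: sum of counts S = 53 over n = 8 minutes.
After batch 1: Gamma(α+S, β+n) = Gamma(8.79+53, 5.66+8) = Gamma(61.79, 13.66).
Batch 2: sum of counts S = 67 over n = 11 minutes.
After batch 2: Gamma(α+S, β+n) = Gamma(61.79+67, 13.66+11) = Gamma(128.79, 24.66).
SD = √α/β = √128.79/24.66 = 0.4602.

0.4602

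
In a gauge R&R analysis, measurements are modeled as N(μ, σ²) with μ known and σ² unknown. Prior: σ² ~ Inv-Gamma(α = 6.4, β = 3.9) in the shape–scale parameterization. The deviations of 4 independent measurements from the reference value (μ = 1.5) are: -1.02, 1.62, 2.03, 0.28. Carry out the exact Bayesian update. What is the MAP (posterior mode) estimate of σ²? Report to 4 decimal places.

With known mean μ and an Inverse-Gamma(α, β) prior on σ², the Normal likelihood is conjugate: posterior is Inv-Gamma(α + n/2, β + Σ(xᵢ−μ)²/2).
Σ(xᵢ−μ)² = (-1.02)² + (1.62)² + (2.03)² + (0.28)² = 7.8641.
Posterior: Inv-Gamma(6.4 + 4/2, 3.9 + 7.8641/2) = Inv-Gamma(8.40, 7.83205).
Mode = β/(α+1) = 7.83205/9.40 = 0.8332.

0.8332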